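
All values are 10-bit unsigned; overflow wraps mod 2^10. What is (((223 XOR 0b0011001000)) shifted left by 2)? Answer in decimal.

92

223 = 0011011111
0b0011001000 = 0011001000
→ XOR → 0000010111 = 23
→ shifted left by 2 (mod 2^10) → 0001011100 = 92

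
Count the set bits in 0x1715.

0x1715 = 1011100010101
Count the 1s: 1 + 1 + 1 + 1 + 1 + 1 + 1 = 7

7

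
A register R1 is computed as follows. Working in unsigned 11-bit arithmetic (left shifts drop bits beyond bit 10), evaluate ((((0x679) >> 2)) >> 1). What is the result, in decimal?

0x679 = 11001111001
→ >> 2 → 00110011110 = 414
→ >> 1 → 00011001111 = 207

207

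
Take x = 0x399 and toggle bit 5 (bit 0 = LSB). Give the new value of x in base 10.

953

x = 01110011001
bit 5 is currently 0; toggle it via x ^ (1 << 5) = x ^ 32
→ 01110111001 = 953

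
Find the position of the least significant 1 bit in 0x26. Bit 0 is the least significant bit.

0x26 = 100110
Trailing zeros: 1, so the lowest set bit is bit 1 (value 2).

1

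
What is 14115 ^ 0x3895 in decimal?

14115 = 11011100100011
0x3895 = 11100010010101
XOR → 00111110110110 = 4022

4022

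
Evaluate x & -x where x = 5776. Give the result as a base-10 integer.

16

x = 1011010010000 = 5776
-x (two's complement) = …0100101110000
AND   = 0000000010000 = 16
(x & -x isolates the lowest set bit of x.)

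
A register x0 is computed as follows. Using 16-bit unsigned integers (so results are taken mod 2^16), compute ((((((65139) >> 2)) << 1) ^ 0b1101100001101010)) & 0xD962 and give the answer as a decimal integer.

65139 = 1111111001110011
→ >> 2 → 0011111110011100 = 16284
→ << 1 (mod 2^16) → 0111111100111000 = 32568
0b1101100001101010 = 1101100001101010
→ ^ → 1010011101010010 = 42834
0xD962 = 1101100101100010
→ & → 1000000101000010 = 33090

33090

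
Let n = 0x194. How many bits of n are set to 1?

4

0x194 = 110010100
Count the 1s: 1 + 1 + 1 + 1 = 4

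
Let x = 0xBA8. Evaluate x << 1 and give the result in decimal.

5968

0xBA8 = 0101110101000
shift left by 1 → 1011101010000 = 5968
(equivalently, 2984 × 2^1 = 2984 × 2)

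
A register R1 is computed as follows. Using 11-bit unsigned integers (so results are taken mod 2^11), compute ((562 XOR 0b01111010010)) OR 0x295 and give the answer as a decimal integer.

562 = 01000110010
0b01111010010 = 01111010010
→ XOR → 00111100000 = 480
0x295 = 01010010101
→ OR → 01111110101 = 1013

1013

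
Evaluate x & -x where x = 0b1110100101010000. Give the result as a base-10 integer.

16

x = 1110100101010000 = 59728
-x (two's complement) = …0001011010110000
AND   = 0000000000010000 = 16
(x & -x isolates the lowest set bit of x.)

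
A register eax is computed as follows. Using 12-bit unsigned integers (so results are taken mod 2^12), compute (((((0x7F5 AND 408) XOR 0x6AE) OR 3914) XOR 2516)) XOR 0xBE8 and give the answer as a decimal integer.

3394

0x7F5 = 011111110101
408 = 000110011000
→ AND → 000110010000 = 400
0x6AE = 011010101110
→ XOR → 011100111110 = 1854
3914 = 111101001010
→ OR → 111101111110 = 3966
2516 = 100111010100
→ XOR → 011010101010 = 1706
0xBE8 = 101111101000
→ XOR → 110101000010 = 3394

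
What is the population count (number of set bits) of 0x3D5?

0x3D5 = 1111010101
Count the 1s: 1 + 1 + 1 + 1 + 1 + 1 + 1 = 7

7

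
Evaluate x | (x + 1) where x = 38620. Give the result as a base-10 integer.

38621

x = 1001011011011100 = 38620
x + 1 = 1001011011011101
OR    = 1001011011011101 = 38621
(x | (x + 1) sets the lowest cleared bit.)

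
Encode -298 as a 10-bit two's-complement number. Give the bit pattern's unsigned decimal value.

726

298 in 10 bits: 0100101010
Invert: 1011010101
Add 1:  1011010110 = 726
(Check: 2^10 - 298 = 1024 - 298 = 726.)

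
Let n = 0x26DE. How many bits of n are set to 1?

9

0x26DE = 10011011011110
Count the 1s: 1 + 1 + 1 + 1 + 1 + 1 + 1 + 1 + 1 = 9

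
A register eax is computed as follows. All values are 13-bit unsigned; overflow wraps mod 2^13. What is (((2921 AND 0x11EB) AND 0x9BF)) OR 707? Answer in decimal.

2921 = 0101101101001
0x11EB = 1000111101011
→ AND → 0000101101001 = 361
0x9BF = 0100110111111
→ AND → 0000100101001 = 297
707 = 0001011000011
→ OR → 0001111101011 = 1003

1003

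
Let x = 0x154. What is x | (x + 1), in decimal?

x = 101010100 = 340
x + 1 = 101010101
OR    = 101010101 = 341
(x | (x + 1) sets the lowest cleared bit.)

341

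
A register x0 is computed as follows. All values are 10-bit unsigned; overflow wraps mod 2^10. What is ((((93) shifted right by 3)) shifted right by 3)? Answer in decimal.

1

93 = 0001011101
→ shifted right by 3 → 0000001011 = 11
→ shifted right by 3 → 0000000001 = 1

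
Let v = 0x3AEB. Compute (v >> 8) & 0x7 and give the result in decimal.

v = 11101011101011
Shift right by 8: 111010
Mask low 3 bits: 010 = 2

2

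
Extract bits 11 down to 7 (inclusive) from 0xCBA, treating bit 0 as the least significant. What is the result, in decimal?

v = 110010111010
Shift right by 7: 11001
Mask low 5 bits: 11001 = 25

25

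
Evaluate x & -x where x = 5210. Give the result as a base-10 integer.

2

x = 1010001011010 = 5210
-x (two's complement) = …0101110100110
AND   = 0000000000010 = 2
(x & -x isolates the lowest set bit of x.)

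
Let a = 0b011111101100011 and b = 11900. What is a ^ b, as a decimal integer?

a = 11111101100011
11900 = 10111001111100
XOR → 01000100011111 = 4383

4383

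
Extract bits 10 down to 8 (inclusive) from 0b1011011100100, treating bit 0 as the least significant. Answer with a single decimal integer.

v = 1011011100100
Shift right by 8: 10110
Mask low 3 bits: 110 = 6

6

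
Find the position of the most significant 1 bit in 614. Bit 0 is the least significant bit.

614 = 1001100110
The topmost 1 is at position 9 (since 2^9 = 512 ≤ 614 < 1024).

9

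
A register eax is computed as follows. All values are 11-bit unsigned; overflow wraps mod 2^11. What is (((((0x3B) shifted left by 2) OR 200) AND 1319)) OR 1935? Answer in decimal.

1967

0x3B = 00000111011
→ shifted left by 2 (mod 2^11) → 00011101100 = 236
200 = 00011001000
→ OR → 00011101100 = 236
1319 = 10100100111
→ AND → 00000100100 = 36
1935 = 11110001111
→ OR → 11110101111 = 1967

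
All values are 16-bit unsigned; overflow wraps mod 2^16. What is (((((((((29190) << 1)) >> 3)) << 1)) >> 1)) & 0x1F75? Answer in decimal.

7169

29190 = 0111001000000110
→ << 1 (mod 2^16) → 1110010000001100 = 58380
→ >> 3 → 0001110010000001 = 7297
→ << 1 (mod 2^16) → 0011100100000010 = 14594
→ >> 1 → 0001110010000001 = 7297
0x1F75 = 0001111101110101
→ & → 0001110000000001 = 7169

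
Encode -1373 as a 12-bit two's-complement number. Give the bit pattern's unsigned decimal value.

1373 in 12 bits: 010101011101
Invert: 101010100010
Add 1:  101010100011 = 2723
(Check: 2^12 - 1373 = 4096 - 1373 = 2723.)

2723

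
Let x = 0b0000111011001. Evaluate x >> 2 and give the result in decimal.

x = 111011001
shift right by 2 → 001110110 = 118
(equivalently, floor(473 / 4))

118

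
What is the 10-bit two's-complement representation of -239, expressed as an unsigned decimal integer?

785

239 in 10 bits: 0011101111
Invert: 1100010000
Add 1:  1100010001 = 785
(Check: 2^10 - 239 = 1024 - 239 = 785.)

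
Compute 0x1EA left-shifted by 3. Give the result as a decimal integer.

0x1EA = 000111101010
shift left by 3 → 111101010000 = 3920
(equivalently, 490 × 2^3 = 490 × 8)

3920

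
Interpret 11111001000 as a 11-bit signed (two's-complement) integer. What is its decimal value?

pattern = 11111001000 (MSB is 1 ⇒ negative)
Invert: 00000110111, add 1 → 00000111000 = 56, so the value is -56.
(Equivalently: 1992 - 2^11 = 1992 - 2048 = -56.)

-56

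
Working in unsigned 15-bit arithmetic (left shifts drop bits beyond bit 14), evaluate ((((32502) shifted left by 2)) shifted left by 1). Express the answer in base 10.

32502 = 111111011110110
→ shifted left by 2 (mod 2^15) → 111101111011000 = 31704
→ shifted left by 1 (mod 2^15) → 111011110110000 = 30640

30640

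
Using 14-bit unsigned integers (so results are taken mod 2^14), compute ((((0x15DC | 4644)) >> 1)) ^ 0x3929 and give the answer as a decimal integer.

0x15DC = 01010111011100
4644 = 01001000100100
→ | → 01011111111100 = 6140
→ >> 1 → 00101111111110 = 3070
0x3929 = 11100100101001
→ ^ → 11001011010111 = 13015

13015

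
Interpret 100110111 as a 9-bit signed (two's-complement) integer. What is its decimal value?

-201

pattern = 100110111 (MSB is 1 ⇒ negative)
Invert: 011001000, add 1 → 011001001 = 201, so the value is -201.
(Equivalently: 311 - 2^9 = 311 - 512 = -201.)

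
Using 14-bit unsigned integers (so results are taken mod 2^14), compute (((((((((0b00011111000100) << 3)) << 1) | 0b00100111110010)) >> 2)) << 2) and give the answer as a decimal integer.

15856

0b00011111000100 = 00011111000100
→ << 3 (mod 2^14) → 11111000100000 = 15904
→ << 1 (mod 2^14) → 11110001000000 = 15424
0b00100111110010 = 00100111110010
→ | → 11110111110010 = 15858
→ >> 2 → 00111101111100 = 3964
→ << 2 (mod 2^14) → 11110111110000 = 15856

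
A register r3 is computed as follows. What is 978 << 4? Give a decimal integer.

978 = 00001111010010
shift left by 4 → 11110100100000 = 15648
(equivalently, 978 × 2^4 = 978 × 16)

15648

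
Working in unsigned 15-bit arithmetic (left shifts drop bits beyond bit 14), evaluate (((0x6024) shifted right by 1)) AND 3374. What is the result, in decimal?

2

0x6024 = 110000000100100
→ shifted right by 1 → 011000000010010 = 12306
3374 = 000110100101110
→ AND → 000000000000010 = 2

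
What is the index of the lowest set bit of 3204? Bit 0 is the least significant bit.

3204 = 110010000100
Trailing zeros: 2, so the lowest set bit is bit 2 (value 4).

2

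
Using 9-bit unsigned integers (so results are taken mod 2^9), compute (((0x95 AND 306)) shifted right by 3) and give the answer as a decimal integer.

2

0x95 = 010010101
306 = 100110010
→ AND → 000010000 = 16
→ shifted right by 3 → 000000010 = 2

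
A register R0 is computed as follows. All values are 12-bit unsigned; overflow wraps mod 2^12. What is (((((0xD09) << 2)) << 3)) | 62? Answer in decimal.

0xD09 = 110100001001
→ << 2 (mod 2^12) → 010000100100 = 1060
→ << 3 (mod 2^12) → 000100100000 = 288
62 = 000000111110
→ | → 000100111110 = 318

318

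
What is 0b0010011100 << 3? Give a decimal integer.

x = 00010011100
shift left by 3 → 10011100000 = 1248
(equivalently, 156 × 2^3 = 156 × 8)

1248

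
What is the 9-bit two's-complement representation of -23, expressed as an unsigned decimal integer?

489

23 in 9 bits: 000010111
Invert: 111101000
Add 1:  111101001 = 489
(Check: 2^9 - 23 = 512 - 23 = 489.)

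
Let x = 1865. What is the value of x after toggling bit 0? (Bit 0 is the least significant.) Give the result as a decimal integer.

1864

x = 11101001001
bit 0 is currently 1; toggle it via x ^ (1 << 0) = x ^ 1
→ 11101001000 = 1864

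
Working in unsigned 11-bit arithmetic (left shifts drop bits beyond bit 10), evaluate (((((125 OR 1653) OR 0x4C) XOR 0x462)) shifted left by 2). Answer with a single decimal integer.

124

125 = 00001111101
1653 = 11001110101
→ OR → 11001111101 = 1661
0x4C = 00001001100
→ OR → 11001111101 = 1661
0x462 = 10001100010
→ XOR → 01000011111 = 543
→ shifted left by 2 (mod 2^11) → 00001111100 = 124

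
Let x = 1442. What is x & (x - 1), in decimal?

x = 10110100010 = 1442
x - 1 = 10110100001
AND   = 10110100000 = 1440
(x & (x - 1) clears the lowest set bit of x.)

1440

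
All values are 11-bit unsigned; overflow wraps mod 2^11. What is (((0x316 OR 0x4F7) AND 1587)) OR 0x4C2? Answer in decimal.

1779

0x316 = 01100010110
0x4F7 = 10011110111
→ OR → 11111110111 = 2039
1587 = 11000110011
→ AND → 11000110011 = 1587
0x4C2 = 10011000010
→ OR → 11011110011 = 1779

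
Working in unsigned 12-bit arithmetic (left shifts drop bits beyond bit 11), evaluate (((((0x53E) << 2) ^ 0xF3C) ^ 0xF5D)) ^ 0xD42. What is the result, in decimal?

0x53E = 010100111110
→ << 2 (mod 2^12) → 010011111000 = 1272
0xF3C = 111100111100
→ ^ → 101111000100 = 3012
0xF5D = 111101011101
→ ^ → 010010011001 = 1177
0xD42 = 110101000010
→ ^ → 100111011011 = 2523

2523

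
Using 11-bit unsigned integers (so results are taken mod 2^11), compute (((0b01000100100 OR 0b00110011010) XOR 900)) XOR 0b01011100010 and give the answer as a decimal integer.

0b01000100100 = 01000100100
0b00110011010 = 00110011010
→ OR → 01110111110 = 958
900 = 01110000100
→ XOR → 00000111010 = 58
0b01011100010 = 01011100010
→ XOR → 01011011000 = 728

728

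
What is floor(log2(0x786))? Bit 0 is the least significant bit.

0x786 = 11110000110
The topmost 1 is at position 10 (since 2^10 = 1024 ≤ 1926 < 2048).

10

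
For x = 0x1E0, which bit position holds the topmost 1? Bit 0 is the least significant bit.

8

0x1E0 = 111100000
The topmost 1 is at position 8 (since 2^8 = 256 ≤ 480 < 512).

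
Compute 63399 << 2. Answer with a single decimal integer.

63399 = 001111011110100111
shift left by 2 → 111101111010011100 = 253596
(equivalently, 63399 × 2^2 = 63399 × 4)

253596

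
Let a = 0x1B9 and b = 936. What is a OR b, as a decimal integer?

953

0x1B9 = 0110111001
936 = 1110101000
 OR → 1110111001 = 953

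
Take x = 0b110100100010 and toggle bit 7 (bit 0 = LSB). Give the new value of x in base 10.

x = 110100100010
bit 7 is currently 0; toggle it via x ^ (1 << 7) = x ^ 128
→ 110110100010 = 3490

3490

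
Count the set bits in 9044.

6

9044 = 10001101010100
Count the 1s: 1 + 1 + 1 + 1 + 1 + 1 = 6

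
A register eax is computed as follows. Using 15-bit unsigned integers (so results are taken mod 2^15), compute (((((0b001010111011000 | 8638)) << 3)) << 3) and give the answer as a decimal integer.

32640

0b001010111011000 = 001010111011000
8638 = 010000110111110
→ | → 011010111111110 = 13822
→ << 3 (mod 2^15) → 010111111110000 = 12272
→ << 3 (mod 2^15) → 111111110000000 = 32640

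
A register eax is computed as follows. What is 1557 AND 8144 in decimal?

1557 = 0011000010101
8144 = 1111111010000
AND → 0011000010000 = 1552

1552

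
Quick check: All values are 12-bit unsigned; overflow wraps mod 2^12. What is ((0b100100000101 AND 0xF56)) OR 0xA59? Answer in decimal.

0b100100000101 = 100100000101
0xF56 = 111101010110
→ AND → 100100000100 = 2308
0xA59 = 101001011001
→ OR → 101101011101 = 2909

2909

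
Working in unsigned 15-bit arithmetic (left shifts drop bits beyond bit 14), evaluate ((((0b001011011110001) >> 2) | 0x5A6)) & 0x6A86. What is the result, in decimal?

134

0b001011011110001 = 001011011110001
→ >> 2 → 000010110111100 = 1468
0x5A6 = 000010110100110
→ | → 000010110111110 = 1470
0x6A86 = 110101010000110
→ & → 000000010000110 = 134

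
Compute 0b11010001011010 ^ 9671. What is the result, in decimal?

a = 11010001011010
9671 = 10010111000111
XOR → 01000110011101 = 4509

4509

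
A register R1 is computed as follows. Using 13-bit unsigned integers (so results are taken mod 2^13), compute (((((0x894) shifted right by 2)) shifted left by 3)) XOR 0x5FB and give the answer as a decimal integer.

5331

0x894 = 0100010010100
→ shifted right by 2 → 0001000100101 = 549
→ shifted left by 3 (mod 2^13) → 1000100101000 = 4392
0x5FB = 0010111111011
→ XOR → 1010011010011 = 5331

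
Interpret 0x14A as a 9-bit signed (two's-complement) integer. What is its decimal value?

pattern = 101001010 (MSB is 1 ⇒ negative)
Invert: 010110101, add 1 → 010110110 = 182, so the value is -182.
(Equivalently: 330 - 2^9 = 330 - 512 = -182.)

-182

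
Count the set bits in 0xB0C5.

0xB0C5 = 1011000011000101
Count the 1s: 1 + 1 + 1 + 1 + 1 + 1 + 1 = 7

7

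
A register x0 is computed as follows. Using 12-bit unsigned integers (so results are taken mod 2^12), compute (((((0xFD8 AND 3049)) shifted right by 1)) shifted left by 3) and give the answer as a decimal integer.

0xFD8 = 111111011000
3049 = 101111101001
→ AND → 101111001000 = 3016
→ shifted right by 1 → 010111100100 = 1508
→ shifted left by 3 (mod 2^12) → 111100100000 = 3872

3872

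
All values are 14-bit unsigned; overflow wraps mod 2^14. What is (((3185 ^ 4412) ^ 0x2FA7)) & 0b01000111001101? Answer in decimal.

4296

3185 = 00110001110001
4412 = 01000100111100
→ ^ → 01110101001101 = 7501
0x2FA7 = 10111110100111
→ ^ → 11001011101010 = 13034
0b01000111001101 = 01000111001101
→ & → 01000011001000 = 4296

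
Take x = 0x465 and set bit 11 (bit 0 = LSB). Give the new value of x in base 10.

3173

x = 00010001100101
bit 11 is currently 0; set it via x | (1 << 11) = x | 2048
→ 00110001100101 = 3173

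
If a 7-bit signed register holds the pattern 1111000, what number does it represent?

pattern = 1111000 (MSB is 1 ⇒ negative)
Invert: 0000111, add 1 → 0001000 = 8, so the value is -8.
(Equivalently: 120 - 2^7 = 120 - 128 = -8.)

-8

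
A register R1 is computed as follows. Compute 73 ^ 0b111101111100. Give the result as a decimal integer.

73 = 000001001001
b = 111101111100
XOR → 111100110101 = 3893

3893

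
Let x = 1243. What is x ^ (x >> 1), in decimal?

1718

x = 10011011011 = 1243
x>>1 = 01001101101
XOR  = 11010110110 = 1718
(x ^ (x >> 1) gives the standard binary-reflected Gray code of x.)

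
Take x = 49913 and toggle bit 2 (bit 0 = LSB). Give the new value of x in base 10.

x = 1100001011111001
bit 2 is currently 0; toggle it via x ^ (1 << 2) = x ^ 4
→ 1100001011111101 = 49917

49917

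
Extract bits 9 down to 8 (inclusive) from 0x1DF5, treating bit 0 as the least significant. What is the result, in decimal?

1

v = 1110111110101
Shift right by 8: 11101
Mask low 2 bits: 01 = 1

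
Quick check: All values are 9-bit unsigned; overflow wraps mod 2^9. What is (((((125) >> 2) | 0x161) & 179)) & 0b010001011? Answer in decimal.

3

125 = 001111101
→ >> 2 → 000011111 = 31
0x161 = 101100001
→ | → 101111111 = 383
179 = 010110011
→ & → 000110011 = 51
0b010001011 = 010001011
→ & → 000000011 = 3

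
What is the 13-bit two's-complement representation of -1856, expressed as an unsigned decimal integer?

6336

1856 in 13 bits: 0011101000000
Invert: 1100010111111
Add 1:  1100011000000 = 6336
(Check: 2^13 - 1856 = 8192 - 1856 = 6336.)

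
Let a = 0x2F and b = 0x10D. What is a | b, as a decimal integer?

303

0x2F = 000101111
0x10D = 100001101
 OR → 100101111 = 303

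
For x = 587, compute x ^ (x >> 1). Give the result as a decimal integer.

878

x = 1001001011 = 587
x>>1 = 0100100101
XOR  = 1101101110 = 878
(x ^ (x >> 1) gives the standard binary-reflected Gray code of x.)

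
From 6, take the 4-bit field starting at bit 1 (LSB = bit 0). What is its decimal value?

v = 00000110
Shift right by 1: 0000011
Mask low 4 bits: 0011 = 3

3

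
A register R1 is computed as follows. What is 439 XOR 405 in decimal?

439 = 110110111
405 = 110010101
XOR → 000100010 = 34

34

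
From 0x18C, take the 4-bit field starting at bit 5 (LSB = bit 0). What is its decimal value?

12

v = 110001100
Shift right by 5: 1100
Mask low 4 bits: 1100 = 12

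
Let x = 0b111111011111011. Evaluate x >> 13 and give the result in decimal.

x = 111111011111011
shift right by 13 → 000000000000011 = 3
(equivalently, floor(32507 / 8192))

3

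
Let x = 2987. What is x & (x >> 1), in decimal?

385

x = 101110101011 = 2987
x>>1 = 010111010101
AND  = 000110000001 = 385
(x & (x >> 1) has a 1 wherever x has two consecutive 1 bits.)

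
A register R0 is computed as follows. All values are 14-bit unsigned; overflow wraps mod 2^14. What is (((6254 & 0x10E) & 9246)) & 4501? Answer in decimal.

6254 = 01100001101110
0x10E = 00000100001110
→ & → 00000000001110 = 14
9246 = 10010000011110
→ & → 00000000001110 = 14
4501 = 01000110010101
→ & → 00000000000100 = 4

4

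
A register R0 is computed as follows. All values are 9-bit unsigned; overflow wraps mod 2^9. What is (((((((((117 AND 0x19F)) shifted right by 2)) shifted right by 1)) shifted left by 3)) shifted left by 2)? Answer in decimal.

117 = 001110101
0x19F = 110011111
→ AND → 000010101 = 21
→ shifted right by 2 → 000000101 = 5
→ shifted right by 1 → 000000010 = 2
→ shifted left by 3 (mod 2^9) → 000010000 = 16
→ shifted left by 2 (mod 2^9) → 001000000 = 64

64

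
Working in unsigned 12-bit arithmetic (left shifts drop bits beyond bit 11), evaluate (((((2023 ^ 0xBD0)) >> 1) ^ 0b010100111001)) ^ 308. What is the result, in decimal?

2023 = 011111100111
0xBD0 = 101111010000
→ ^ → 110000110111 = 3127
→ >> 1 → 011000011011 = 1563
0b010100111001 = 010100111001
→ ^ → 001100100010 = 802
308 = 000100110100
→ ^ → 001000010110 = 534

534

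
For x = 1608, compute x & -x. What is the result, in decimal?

x = 11001001000 = 1608
-x (two's complement) = …00110111000
AND   = 00000001000 = 8
(x & -x isolates the lowest set bit of x.)

8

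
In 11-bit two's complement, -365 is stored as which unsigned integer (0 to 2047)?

365 in 11 bits: 00101101101
Invert: 11010010010
Add 1:  11010010011 = 1683
(Check: 2^11 - 365 = 2048 - 365 = 1683.)

1683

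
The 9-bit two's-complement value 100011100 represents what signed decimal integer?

pattern = 100011100 (MSB is 1 ⇒ negative)
Invert: 011100011, add 1 → 011100100 = 228, so the value is -228.
(Equivalently: 284 - 2^9 = 284 - 512 = -228.)

-228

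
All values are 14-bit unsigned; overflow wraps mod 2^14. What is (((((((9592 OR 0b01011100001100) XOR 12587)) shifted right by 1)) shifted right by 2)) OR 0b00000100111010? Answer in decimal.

9592 = 10010101111000
0b01011100001100 = 01011100001100
→ OR → 11011101111100 = 14204
12587 = 11000100101011
→ XOR → 00011001010111 = 1623
→ shifted right by 1 → 00001100101011 = 811
→ shifted right by 2 → 00000011001010 = 202
0b00000100111010 = 00000100111010
→ OR → 00000111111010 = 506

506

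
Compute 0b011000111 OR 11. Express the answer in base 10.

207

a = 11000111
11 = 00001011
 OR → 11001111 = 207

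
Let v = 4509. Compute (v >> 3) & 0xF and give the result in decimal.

v = 1000110011101
Shift right by 3: 1000110011
Mask low 4 bits: 0011 = 3

3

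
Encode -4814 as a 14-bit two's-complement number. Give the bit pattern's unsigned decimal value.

4814 in 14 bits: 01001011001110
Invert: 10110100110001
Add 1:  10110100110010 = 11570
(Check: 2^14 - 4814 = 16384 - 4814 = 11570.)

11570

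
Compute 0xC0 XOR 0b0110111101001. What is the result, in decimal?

3369

0xC0 = 000011000000
b = 110111101001
XOR → 110100101001 = 3369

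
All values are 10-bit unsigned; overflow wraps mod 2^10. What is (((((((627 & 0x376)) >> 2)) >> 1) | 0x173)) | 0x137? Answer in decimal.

627 = 1001110011
0x376 = 1101110110
→ & → 1001110010 = 626
→ >> 2 → 0010011100 = 156
→ >> 1 → 0001001110 = 78
0x173 = 0101110011
→ | → 0101111111 = 383
0x137 = 0100110111
→ | → 0101111111 = 383

383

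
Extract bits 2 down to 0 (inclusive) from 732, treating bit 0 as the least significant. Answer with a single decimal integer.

4

v = 1011011100
Shift right by 0: 1011011100
Mask low 3 bits: 100 = 4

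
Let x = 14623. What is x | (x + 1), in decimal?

14655

x = 11100100011111 = 14623
x + 1 = 11100100100000
OR    = 11100100111111 = 14655
(x | (x + 1) sets the lowest cleared bit.)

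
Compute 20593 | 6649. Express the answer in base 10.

20593 = 101000001110001
6649 = 001100111111001
 OR → 101100111111001 = 23033

23033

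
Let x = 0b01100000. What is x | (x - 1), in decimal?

x = 1100000 = 96
x - 1 = 1011111
OR    = 1111111 = 127
(x | (x - 1) sets all bits below the lowest set bit.)

127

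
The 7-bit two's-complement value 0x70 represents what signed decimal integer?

pattern = 1110000 (MSB is 1 ⇒ negative)
Invert: 0001111, add 1 → 0010000 = 16, so the value is -16.
(Equivalently: 112 - 2^7 = 112 - 128 = -16.)

-16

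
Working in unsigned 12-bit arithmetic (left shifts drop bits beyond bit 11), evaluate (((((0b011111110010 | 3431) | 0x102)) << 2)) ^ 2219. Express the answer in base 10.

1911

0b011111110010 = 011111110010
3431 = 110101100111
→ | → 111111110111 = 4087
0x102 = 000100000010
→ | → 111111110111 = 4087
→ << 2 (mod 2^12) → 111111011100 = 4060
2219 = 100010101011
→ ^ → 011101110111 = 1911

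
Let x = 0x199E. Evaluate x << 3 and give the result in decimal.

0x199E = 0001100110011110
shift left by 3 → 1100110011110000 = 52464
(equivalently, 6558 × 2^3 = 6558 × 8)

52464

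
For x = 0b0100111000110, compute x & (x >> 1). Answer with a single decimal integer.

x = 100111000110 = 2502
x>>1 = 010011100011
AND  = 000011000010 = 194
(x & (x >> 1) has a 1 wherever x has two consecutive 1 bits.)

194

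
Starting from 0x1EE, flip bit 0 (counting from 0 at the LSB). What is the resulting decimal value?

x = 111101110
bit 0 is currently 0; toggle it via x ^ (1 << 0) = x ^ 1
→ 111101111 = 495

495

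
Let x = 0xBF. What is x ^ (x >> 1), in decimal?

224

x = 10111111 = 191
x>>1 = 01011111
XOR  = 11100000 = 224
(x ^ (x >> 1) gives the standard binary-reflected Gray code of x.)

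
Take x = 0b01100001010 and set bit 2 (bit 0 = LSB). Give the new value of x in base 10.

x = 01100001010
bit 2 is currently 0; set it via x | (1 << 2) = x | 4
→ 01100001110 = 782

782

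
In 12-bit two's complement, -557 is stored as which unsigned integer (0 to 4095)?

3539

557 in 12 bits: 001000101101
Invert: 110111010010
Add 1:  110111010011 = 3539
(Check: 2^12 - 557 = 4096 - 557 = 3539.)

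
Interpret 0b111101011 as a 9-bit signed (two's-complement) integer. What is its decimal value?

-21

pattern = 111101011 (MSB is 1 ⇒ negative)
Invert: 000010100, add 1 → 000010101 = 21, so the value is -21.
(Equivalently: 491 - 2^9 = 491 - 512 = -21.)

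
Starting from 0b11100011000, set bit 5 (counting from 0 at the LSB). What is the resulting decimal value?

x = 11100011000
bit 5 is currently 0; set it via x | (1 << 5) = x | 32
→ 11100111000 = 1848

1848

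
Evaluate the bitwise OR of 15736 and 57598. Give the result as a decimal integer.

65022

15736 = 0011110101111000
57598 = 1110000011111110
 OR → 1111110111111110 = 65022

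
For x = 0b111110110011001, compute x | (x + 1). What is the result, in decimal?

32155

x = 111110110011001 = 32153
x + 1 = 111110110011010
OR    = 111110110011011 = 32155
(x | (x + 1) sets the lowest cleared bit.)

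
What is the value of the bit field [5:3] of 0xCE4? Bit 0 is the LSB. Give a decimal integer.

4

v = 00110011100100
Shift right by 3: 00110011100
Mask low 3 bits: 100 = 4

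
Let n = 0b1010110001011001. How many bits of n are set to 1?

8

n = 1010110001011001
Count the 1s: 1 + 1 + 1 + 1 + 1 + 1 + 1 + 1 = 8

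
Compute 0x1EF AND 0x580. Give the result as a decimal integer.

0x1EF = 00111101111
0x580 = 10110000000
AND → 00110000000 = 384

384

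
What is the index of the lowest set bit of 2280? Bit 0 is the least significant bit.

3

2280 = 100011101000
Trailing zeros: 3, so the lowest set bit is bit 3 (value 8).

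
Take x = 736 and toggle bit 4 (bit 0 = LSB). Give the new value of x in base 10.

752

x = 01011100000
bit 4 is currently 0; toggle it via x ^ (1 << 4) = x ^ 16
→ 01011110000 = 752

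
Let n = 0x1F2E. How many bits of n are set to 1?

0x1F2E = 1111100101110
Count the 1s: 1 + 1 + 1 + 1 + 1 + 1 + 1 + 1 + 1 = 9

9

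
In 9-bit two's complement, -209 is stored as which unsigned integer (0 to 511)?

209 in 9 bits: 011010001
Invert: 100101110
Add 1:  100101111 = 303
(Check: 2^9 - 209 = 512 - 209 = 303.)

303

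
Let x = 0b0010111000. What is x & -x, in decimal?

x = 10111000 = 184
-x (two's complement) = …01001000
AND   = 00001000 = 8
(x & -x isolates the lowest set bit of x.)

8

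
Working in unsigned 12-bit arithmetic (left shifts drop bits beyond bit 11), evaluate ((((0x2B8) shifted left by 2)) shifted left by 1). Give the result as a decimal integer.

0x2B8 = 001010111000
→ shifted left by 2 (mod 2^12) → 101011100000 = 2784
→ shifted left by 1 (mod 2^12) → 010111000000 = 1472

1472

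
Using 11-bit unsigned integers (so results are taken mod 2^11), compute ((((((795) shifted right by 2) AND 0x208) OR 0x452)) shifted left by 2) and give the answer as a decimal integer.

328

795 = 01100011011
→ shifted right by 2 → 00011000110 = 198
0x208 = 01000001000
→ AND → 00000000000 = 0
0x452 = 10001010010
→ OR → 10001010010 = 1106
→ shifted left by 2 (mod 2^11) → 00101001000 = 328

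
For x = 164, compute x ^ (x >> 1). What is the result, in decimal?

x = 10100100 = 164
x>>1 = 01010010
XOR  = 11110110 = 246
(x ^ (x >> 1) gives the standard binary-reflected Gray code of x.)

246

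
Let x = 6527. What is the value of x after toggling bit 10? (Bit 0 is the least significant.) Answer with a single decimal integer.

x = 01100101111111
bit 10 is currently 0; toggle it via x ^ (1 << 10) = x ^ 1024
→ 01110101111111 = 7551

7551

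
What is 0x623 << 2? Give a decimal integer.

0x623 = 0011000100011
shift left by 2 → 1100010001100 = 6284
(equivalently, 1571 × 2^2 = 1571 × 4)

6284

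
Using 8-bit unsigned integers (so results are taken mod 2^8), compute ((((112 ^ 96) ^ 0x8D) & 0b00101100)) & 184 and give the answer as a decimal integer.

8

112 = 01110000
96 = 01100000
→ ^ → 00010000 = 16
0x8D = 10001101
→ ^ → 10011101 = 157
0b00101100 = 00101100
→ & → 00001100 = 12
184 = 10111000
→ & → 00001000 = 8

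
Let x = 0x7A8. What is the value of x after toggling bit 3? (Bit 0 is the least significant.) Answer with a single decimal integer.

x = 11110101000
bit 3 is currently 1; toggle it via x ^ (1 << 3) = x ^ 8
→ 11110100000 = 1952

1952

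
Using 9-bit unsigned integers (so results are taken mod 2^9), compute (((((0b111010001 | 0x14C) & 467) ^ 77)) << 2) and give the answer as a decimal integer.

0b111010001 = 111010001
0x14C = 101001100
→ | → 111011101 = 477
467 = 111010011
→ & → 111010001 = 465
77 = 001001101
→ ^ → 110011100 = 412
→ << 2 (mod 2^9) → 001110000 = 112

112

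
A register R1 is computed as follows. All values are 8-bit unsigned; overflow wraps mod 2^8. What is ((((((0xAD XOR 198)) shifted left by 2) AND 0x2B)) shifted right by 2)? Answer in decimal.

0xAD = 10101101
198 = 11000110
→ XOR → 01101011 = 107
→ shifted left by 2 (mod 2^8) → 10101100 = 172
0x2B = 00101011
→ AND → 00101000 = 40
→ shifted right by 2 → 00001010 = 10

10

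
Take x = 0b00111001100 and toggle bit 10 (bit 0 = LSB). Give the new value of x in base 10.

x = 00111001100
bit 10 is currently 0; toggle it via x ^ (1 << 10) = x ^ 1024
→ 10111001100 = 1484

1484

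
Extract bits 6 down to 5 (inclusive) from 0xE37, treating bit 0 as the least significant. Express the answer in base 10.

v = 0111000110111
Shift right by 5: 01110001
Mask low 2 bits: 01 = 1

1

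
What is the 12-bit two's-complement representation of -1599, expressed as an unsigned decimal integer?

2497

1599 in 12 bits: 011000111111
Invert: 100111000000
Add 1:  100111000001 = 2497
(Check: 2^12 - 1599 = 4096 - 1599 = 2497.)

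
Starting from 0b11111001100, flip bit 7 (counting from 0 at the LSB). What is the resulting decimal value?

x = 11111001100
bit 7 is currently 1; toggle it via x ^ (1 << 7) = x ^ 128
→ 11101001100 = 1868

1868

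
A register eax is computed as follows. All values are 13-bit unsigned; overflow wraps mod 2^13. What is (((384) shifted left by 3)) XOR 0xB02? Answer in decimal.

1794

384 = 0000110000000
→ shifted left by 3 (mod 2^13) → 0110000000000 = 3072
0xB02 = 0101100000010
→ XOR → 0011100000010 = 1794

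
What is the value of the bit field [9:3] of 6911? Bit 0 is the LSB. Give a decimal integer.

95

v = 1101011111111
Shift right by 3: 1101011111
Mask low 7 bits: 1011111 = 95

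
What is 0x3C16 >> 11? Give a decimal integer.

0x3C16 = 11110000010110
shift right by 11 → 00000000000111 = 7
(equivalently, floor(15382 / 2048))

7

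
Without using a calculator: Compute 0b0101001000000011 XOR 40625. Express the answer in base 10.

52402

a = 0101001000000011
40625 = 1001111010110001
XOR → 1100110010110010 = 52402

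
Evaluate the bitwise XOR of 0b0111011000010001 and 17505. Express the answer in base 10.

12912

a = 111011000010001
17505 = 100010001100001
XOR → 011001001110000 = 12912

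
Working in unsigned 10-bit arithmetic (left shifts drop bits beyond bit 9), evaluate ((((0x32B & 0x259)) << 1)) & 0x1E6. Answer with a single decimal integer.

0x32B = 1100101011
0x259 = 1001011001
→ & → 1000001001 = 521
→ << 1 (mod 2^10) → 0000010010 = 18
0x1E6 = 0111100110
→ & → 0000000010 = 2

2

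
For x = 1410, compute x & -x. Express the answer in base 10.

2

x = 10110000010 = 1410
-x (two's complement) = …01001111110
AND   = 00000000010 = 2
(x & -x isolates the lowest set bit of x.)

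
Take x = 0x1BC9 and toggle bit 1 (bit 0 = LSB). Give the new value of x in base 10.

7115

x = 1101111001001
bit 1 is currently 0; toggle it via x ^ (1 << 1) = x ^ 2
→ 1101111001011 = 7115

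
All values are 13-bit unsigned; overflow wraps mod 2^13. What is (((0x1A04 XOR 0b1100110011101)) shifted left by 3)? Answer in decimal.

0x1A04 = 1101000000100
0b1100110011101 = 1100110011101
→ XOR → 0001110011001 = 921
→ shifted left by 3 (mod 2^13) → 1110011001000 = 7368

7368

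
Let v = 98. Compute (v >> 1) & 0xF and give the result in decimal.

1

v = 00000001100010
Shift right by 1: 0000000110001
Mask low 4 bits: 0001 = 1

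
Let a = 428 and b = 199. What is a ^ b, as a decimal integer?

363

428 = 110101100
199 = 011000111
XOR → 101101011 = 363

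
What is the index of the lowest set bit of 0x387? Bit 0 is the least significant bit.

0x387 = 1110000111
Trailing zeros: 0, so the lowest set bit is bit 0 (value 1).

0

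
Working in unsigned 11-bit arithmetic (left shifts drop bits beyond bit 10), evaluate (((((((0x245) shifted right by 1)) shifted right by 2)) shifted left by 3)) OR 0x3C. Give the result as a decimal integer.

0x245 = 01001000101
→ shifted right by 1 → 00100100010 = 290
→ shifted right by 2 → 00001001000 = 72
→ shifted left by 3 (mod 2^11) → 01001000000 = 576
0x3C = 00000111100
→ OR → 01001111100 = 636

636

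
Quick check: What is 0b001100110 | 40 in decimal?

110

a = 1100110
40 = 0101000
 OR → 1101110 = 110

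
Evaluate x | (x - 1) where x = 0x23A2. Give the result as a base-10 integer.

x = 10001110100010 = 9122
x - 1 = 10001110100001
OR    = 10001110100011 = 9123
(x | (x - 1) sets all bits below the lowest set bit.)

9123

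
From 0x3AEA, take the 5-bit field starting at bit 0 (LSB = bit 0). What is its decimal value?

v = 11101011101010
Shift right by 0: 11101011101010
Mask low 5 bits: 01010 = 10

10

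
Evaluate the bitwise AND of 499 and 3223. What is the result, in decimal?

499 = 000111110011
3223 = 110010010111
AND → 000010010011 = 147

147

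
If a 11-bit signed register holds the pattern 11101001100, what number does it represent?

-180

pattern = 11101001100 (MSB is 1 ⇒ negative)
Invert: 00010110011, add 1 → 00010110100 = 180, so the value is -180.
(Equivalently: 1868 - 2^11 = 1868 - 2048 = -180.)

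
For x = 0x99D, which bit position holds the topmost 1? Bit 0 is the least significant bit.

11

0x99D = 100110011101
The topmost 1 is at position 11 (since 2^11 = 2048 ≤ 2461 < 4096).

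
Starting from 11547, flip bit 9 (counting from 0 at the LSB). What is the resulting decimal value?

x = 10110100011011
bit 9 is currently 0; toggle it via x ^ (1 << 9) = x ^ 512
→ 10111100011011 = 12059

12059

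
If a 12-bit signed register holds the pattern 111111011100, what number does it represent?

pattern = 111111011100 (MSB is 1 ⇒ negative)
Invert: 000000100011, add 1 → 000000100100 = 36, so the value is -36.
(Equivalently: 4060 - 2^12 = 4060 - 4096 = -36.)

-36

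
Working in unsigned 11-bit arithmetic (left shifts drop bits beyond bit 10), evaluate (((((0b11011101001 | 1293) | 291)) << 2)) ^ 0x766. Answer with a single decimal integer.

0b11011101001 = 11011101001
1293 = 10100001101
→ | → 11111101101 = 2029
291 = 00100100011
→ | → 11111101111 = 2031
→ << 2 (mod 2^11) → 11110111100 = 1980
0x766 = 11101100110
→ ^ → 00011011010 = 218

218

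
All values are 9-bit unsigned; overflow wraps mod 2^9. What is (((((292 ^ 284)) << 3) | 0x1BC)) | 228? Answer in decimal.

292 = 100100100
284 = 100011100
→ ^ → 000111000 = 56
→ << 3 (mod 2^9) → 111000000 = 448
0x1BC = 110111100
→ | → 111111100 = 508
228 = 011100100
→ | → 111111100 = 508

508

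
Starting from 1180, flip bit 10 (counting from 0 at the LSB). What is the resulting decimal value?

x = 010010011100
bit 10 is currently 1; toggle it via x ^ (1 << 10) = x ^ 1024
→ 000010011100 = 156

156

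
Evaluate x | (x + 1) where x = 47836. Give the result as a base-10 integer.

47837

x = 1011101011011100 = 47836
x + 1 = 1011101011011101
OR    = 1011101011011101 = 47837
(x | (x + 1) sets the lowest cleared bit.)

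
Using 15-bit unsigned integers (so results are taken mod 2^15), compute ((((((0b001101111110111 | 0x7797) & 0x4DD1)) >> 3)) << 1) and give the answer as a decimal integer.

0b001101111110111 = 001101111110111
0x7797 = 111011110010111
→ | → 111111111110111 = 32759
0x4DD1 = 100110111010001
→ & → 100110111010001 = 19921
→ >> 3 → 000100110111010 = 2490
→ << 1 (mod 2^15) → 001001101110100 = 4980

4980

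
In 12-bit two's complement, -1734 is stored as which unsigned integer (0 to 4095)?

1734 in 12 bits: 011011000110
Invert: 100100111001
Add 1:  100100111010 = 2362
(Check: 2^12 - 1734 = 4096 - 1734 = 2362.)

2362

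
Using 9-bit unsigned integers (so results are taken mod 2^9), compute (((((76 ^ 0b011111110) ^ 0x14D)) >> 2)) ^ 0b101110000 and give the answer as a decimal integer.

271

76 = 001001100
0b011111110 = 011111110
→ ^ → 010110010 = 178
0x14D = 101001101
→ ^ → 111111111 = 511
→ >> 2 → 001111111 = 127
0b101110000 = 101110000
→ ^ → 100001111 = 271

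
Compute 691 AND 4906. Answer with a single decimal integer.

546

691 = 0001010110011
4906 = 1001100101010
AND → 0001000100010 = 546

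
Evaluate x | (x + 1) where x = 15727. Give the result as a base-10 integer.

15743

x = 11110101101111 = 15727
x + 1 = 11110101110000
OR    = 11110101111111 = 15743
(x | (x + 1) sets the lowest cleared bit.)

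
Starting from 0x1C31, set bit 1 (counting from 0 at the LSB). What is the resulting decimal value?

x = 1110000110001
bit 1 is currently 0; set it via x | (1 << 1) = x | 2
→ 1110000110011 = 7219

7219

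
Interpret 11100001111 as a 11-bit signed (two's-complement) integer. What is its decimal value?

pattern = 11100001111 (MSB is 1 ⇒ negative)
Invert: 00011110000, add 1 → 00011110001 = 241, so the value is -241.
(Equivalently: 1807 - 2^11 = 1807 - 2048 = -241.)

-241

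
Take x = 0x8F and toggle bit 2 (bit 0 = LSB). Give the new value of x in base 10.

139

x = 0010001111
bit 2 is currently 1; toggle it via x ^ (1 << 2) = x ^ 4
→ 0010001011 = 139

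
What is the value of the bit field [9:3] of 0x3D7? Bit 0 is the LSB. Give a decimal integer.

v = 1111010111
Shift right by 3: 1111010
Mask low 7 bits: 1111010 = 122

122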